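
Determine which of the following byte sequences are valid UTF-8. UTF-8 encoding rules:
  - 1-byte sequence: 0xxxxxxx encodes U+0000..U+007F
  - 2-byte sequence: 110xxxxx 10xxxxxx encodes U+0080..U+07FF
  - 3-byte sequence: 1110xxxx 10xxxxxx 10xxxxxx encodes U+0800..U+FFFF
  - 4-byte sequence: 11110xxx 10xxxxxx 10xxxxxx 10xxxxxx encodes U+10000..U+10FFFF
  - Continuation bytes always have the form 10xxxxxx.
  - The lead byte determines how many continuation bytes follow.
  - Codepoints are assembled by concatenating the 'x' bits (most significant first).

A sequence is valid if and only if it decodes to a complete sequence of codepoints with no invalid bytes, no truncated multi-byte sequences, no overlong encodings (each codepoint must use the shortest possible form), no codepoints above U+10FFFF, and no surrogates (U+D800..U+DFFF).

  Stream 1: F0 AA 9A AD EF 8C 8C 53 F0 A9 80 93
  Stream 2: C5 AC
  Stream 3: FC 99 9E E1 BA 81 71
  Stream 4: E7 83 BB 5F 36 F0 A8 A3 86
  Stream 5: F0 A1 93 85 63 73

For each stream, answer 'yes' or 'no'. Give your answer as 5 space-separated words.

Answer: yes yes no yes yes

Derivation:
Stream 1: decodes cleanly. VALID
Stream 2: decodes cleanly. VALID
Stream 3: error at byte offset 0. INVALID
Stream 4: decodes cleanly. VALID
Stream 5: decodes cleanly. VALID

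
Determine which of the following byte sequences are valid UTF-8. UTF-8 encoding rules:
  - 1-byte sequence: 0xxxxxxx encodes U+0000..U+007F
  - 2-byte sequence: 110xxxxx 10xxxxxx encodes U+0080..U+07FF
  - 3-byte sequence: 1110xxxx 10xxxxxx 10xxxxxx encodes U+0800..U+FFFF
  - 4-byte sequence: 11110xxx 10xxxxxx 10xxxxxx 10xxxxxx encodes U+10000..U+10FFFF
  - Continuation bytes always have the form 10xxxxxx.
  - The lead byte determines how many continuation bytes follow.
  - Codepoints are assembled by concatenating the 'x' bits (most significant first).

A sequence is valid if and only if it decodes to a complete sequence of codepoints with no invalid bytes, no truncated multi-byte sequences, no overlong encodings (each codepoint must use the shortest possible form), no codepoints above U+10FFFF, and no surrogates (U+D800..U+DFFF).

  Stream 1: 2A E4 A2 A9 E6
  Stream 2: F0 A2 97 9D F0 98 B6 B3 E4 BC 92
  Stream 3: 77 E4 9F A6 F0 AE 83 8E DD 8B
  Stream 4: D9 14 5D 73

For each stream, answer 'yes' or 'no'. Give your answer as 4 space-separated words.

Answer: no yes yes no

Derivation:
Stream 1: error at byte offset 5. INVALID
Stream 2: decodes cleanly. VALID
Stream 3: decodes cleanly. VALID
Stream 4: error at byte offset 1. INVALID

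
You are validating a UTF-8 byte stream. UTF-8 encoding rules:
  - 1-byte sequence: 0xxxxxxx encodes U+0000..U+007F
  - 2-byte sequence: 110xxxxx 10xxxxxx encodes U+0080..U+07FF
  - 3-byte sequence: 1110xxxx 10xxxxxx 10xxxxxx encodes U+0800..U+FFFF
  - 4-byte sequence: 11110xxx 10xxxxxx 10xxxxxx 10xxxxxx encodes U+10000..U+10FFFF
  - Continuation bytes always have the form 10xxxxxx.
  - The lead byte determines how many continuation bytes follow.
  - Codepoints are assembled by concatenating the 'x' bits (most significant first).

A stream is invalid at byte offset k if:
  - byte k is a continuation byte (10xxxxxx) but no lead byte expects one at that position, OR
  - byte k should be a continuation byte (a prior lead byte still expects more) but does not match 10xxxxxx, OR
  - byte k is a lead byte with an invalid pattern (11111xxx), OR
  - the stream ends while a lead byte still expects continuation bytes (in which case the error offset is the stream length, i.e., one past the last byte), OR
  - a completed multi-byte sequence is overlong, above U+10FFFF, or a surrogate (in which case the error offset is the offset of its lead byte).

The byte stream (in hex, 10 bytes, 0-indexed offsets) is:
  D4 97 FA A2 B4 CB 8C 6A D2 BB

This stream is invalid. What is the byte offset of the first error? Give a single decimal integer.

Byte[0]=D4: 2-byte lead, need 1 cont bytes. acc=0x14
Byte[1]=97: continuation. acc=(acc<<6)|0x17=0x517
Completed: cp=U+0517 (starts at byte 0)
Byte[2]=FA: INVALID lead byte (not 0xxx/110x/1110/11110)

Answer: 2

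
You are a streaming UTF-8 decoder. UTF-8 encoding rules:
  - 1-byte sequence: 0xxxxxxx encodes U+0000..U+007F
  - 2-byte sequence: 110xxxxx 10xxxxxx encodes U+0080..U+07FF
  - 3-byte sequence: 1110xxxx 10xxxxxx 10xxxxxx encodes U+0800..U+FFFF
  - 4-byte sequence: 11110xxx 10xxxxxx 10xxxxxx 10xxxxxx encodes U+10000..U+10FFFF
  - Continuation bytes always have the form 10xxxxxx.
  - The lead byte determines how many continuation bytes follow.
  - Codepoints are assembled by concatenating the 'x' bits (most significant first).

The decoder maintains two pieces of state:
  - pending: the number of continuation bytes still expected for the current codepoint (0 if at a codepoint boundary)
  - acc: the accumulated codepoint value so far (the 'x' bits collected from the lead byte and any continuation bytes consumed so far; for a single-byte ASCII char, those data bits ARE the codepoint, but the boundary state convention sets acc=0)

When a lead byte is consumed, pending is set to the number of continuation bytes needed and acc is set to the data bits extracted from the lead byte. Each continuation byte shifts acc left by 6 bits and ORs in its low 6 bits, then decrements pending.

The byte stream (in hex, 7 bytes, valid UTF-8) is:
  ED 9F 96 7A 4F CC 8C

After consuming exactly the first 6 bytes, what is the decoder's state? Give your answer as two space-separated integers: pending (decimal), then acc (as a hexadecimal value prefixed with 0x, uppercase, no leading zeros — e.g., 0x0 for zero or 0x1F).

Answer: 1 0xC

Derivation:
Byte[0]=ED: 3-byte lead. pending=2, acc=0xD
Byte[1]=9F: continuation. acc=(acc<<6)|0x1F=0x35F, pending=1
Byte[2]=96: continuation. acc=(acc<<6)|0x16=0xD7D6, pending=0
Byte[3]=7A: 1-byte. pending=0, acc=0x0
Byte[4]=4F: 1-byte. pending=0, acc=0x0
Byte[5]=CC: 2-byte lead. pending=1, acc=0xC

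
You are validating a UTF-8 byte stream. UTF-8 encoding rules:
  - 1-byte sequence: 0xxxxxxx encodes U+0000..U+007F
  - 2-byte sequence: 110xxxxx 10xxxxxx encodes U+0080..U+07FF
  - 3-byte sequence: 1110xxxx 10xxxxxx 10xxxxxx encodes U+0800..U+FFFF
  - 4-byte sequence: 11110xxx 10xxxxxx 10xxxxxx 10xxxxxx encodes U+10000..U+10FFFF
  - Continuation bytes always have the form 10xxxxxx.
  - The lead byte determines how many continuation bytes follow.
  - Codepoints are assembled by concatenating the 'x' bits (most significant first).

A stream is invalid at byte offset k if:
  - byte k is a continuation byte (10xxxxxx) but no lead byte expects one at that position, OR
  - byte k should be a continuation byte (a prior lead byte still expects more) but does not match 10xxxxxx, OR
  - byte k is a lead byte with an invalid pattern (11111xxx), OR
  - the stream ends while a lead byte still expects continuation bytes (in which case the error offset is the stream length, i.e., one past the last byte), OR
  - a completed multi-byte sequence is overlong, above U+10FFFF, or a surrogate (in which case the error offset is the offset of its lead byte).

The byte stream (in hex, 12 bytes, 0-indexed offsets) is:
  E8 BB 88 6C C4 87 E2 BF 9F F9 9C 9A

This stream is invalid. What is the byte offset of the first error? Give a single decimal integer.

Byte[0]=E8: 3-byte lead, need 2 cont bytes. acc=0x8
Byte[1]=BB: continuation. acc=(acc<<6)|0x3B=0x23B
Byte[2]=88: continuation. acc=(acc<<6)|0x08=0x8EC8
Completed: cp=U+8EC8 (starts at byte 0)
Byte[3]=6C: 1-byte ASCII. cp=U+006C
Byte[4]=C4: 2-byte lead, need 1 cont bytes. acc=0x4
Byte[5]=87: continuation. acc=(acc<<6)|0x07=0x107
Completed: cp=U+0107 (starts at byte 4)
Byte[6]=E2: 3-byte lead, need 2 cont bytes. acc=0x2
Byte[7]=BF: continuation. acc=(acc<<6)|0x3F=0xBF
Byte[8]=9F: continuation. acc=(acc<<6)|0x1F=0x2FDF
Completed: cp=U+2FDF (starts at byte 6)
Byte[9]=F9: INVALID lead byte (not 0xxx/110x/1110/11110)

Answer: 9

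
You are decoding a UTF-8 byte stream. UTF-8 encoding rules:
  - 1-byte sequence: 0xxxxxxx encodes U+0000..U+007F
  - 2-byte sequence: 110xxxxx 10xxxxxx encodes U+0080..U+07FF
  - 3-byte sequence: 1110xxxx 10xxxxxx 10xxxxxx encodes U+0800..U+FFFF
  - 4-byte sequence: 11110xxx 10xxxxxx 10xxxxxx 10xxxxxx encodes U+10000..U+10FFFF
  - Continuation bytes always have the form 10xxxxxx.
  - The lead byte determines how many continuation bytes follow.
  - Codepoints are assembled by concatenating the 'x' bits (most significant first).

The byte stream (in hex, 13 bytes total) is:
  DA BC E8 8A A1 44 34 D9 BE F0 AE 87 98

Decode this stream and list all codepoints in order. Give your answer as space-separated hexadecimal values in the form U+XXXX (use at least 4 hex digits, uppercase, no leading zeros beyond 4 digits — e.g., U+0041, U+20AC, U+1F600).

Answer: U+06BC U+82A1 U+0044 U+0034 U+067E U+2E1D8

Derivation:
Byte[0]=DA: 2-byte lead, need 1 cont bytes. acc=0x1A
Byte[1]=BC: continuation. acc=(acc<<6)|0x3C=0x6BC
Completed: cp=U+06BC (starts at byte 0)
Byte[2]=E8: 3-byte lead, need 2 cont bytes. acc=0x8
Byte[3]=8A: continuation. acc=(acc<<6)|0x0A=0x20A
Byte[4]=A1: continuation. acc=(acc<<6)|0x21=0x82A1
Completed: cp=U+82A1 (starts at byte 2)
Byte[5]=44: 1-byte ASCII. cp=U+0044
Byte[6]=34: 1-byte ASCII. cp=U+0034
Byte[7]=D9: 2-byte lead, need 1 cont bytes. acc=0x19
Byte[8]=BE: continuation. acc=(acc<<6)|0x3E=0x67E
Completed: cp=U+067E (starts at byte 7)
Byte[9]=F0: 4-byte lead, need 3 cont bytes. acc=0x0
Byte[10]=AE: continuation. acc=(acc<<6)|0x2E=0x2E
Byte[11]=87: continuation. acc=(acc<<6)|0x07=0xB87
Byte[12]=98: continuation. acc=(acc<<6)|0x18=0x2E1D8
Completed: cp=U+2E1D8 (starts at byte 9)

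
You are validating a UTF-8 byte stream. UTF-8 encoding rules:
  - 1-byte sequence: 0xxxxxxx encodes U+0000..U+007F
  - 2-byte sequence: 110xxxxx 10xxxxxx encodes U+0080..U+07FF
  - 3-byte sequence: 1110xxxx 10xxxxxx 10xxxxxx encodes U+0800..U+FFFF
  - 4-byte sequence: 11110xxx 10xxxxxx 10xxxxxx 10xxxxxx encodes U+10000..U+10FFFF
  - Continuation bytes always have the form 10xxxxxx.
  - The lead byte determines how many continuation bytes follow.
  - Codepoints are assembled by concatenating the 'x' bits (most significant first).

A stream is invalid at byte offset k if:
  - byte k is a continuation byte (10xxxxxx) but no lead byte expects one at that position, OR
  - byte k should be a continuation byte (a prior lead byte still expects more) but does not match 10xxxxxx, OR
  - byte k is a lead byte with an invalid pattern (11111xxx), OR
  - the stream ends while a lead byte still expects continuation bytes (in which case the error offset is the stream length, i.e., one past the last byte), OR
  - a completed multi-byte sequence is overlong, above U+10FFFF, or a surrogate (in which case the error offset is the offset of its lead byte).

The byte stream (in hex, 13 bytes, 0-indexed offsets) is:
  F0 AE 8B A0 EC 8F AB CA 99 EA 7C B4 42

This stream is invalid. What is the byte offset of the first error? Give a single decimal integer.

Answer: 10

Derivation:
Byte[0]=F0: 4-byte lead, need 3 cont bytes. acc=0x0
Byte[1]=AE: continuation. acc=(acc<<6)|0x2E=0x2E
Byte[2]=8B: continuation. acc=(acc<<6)|0x0B=0xB8B
Byte[3]=A0: continuation. acc=(acc<<6)|0x20=0x2E2E0
Completed: cp=U+2E2E0 (starts at byte 0)
Byte[4]=EC: 3-byte lead, need 2 cont bytes. acc=0xC
Byte[5]=8F: continuation. acc=(acc<<6)|0x0F=0x30F
Byte[6]=AB: continuation. acc=(acc<<6)|0x2B=0xC3EB
Completed: cp=U+C3EB (starts at byte 4)
Byte[7]=CA: 2-byte lead, need 1 cont bytes. acc=0xA
Byte[8]=99: continuation. acc=(acc<<6)|0x19=0x299
Completed: cp=U+0299 (starts at byte 7)
Byte[9]=EA: 3-byte lead, need 2 cont bytes. acc=0xA
Byte[10]=7C: expected 10xxxxxx continuation. INVALID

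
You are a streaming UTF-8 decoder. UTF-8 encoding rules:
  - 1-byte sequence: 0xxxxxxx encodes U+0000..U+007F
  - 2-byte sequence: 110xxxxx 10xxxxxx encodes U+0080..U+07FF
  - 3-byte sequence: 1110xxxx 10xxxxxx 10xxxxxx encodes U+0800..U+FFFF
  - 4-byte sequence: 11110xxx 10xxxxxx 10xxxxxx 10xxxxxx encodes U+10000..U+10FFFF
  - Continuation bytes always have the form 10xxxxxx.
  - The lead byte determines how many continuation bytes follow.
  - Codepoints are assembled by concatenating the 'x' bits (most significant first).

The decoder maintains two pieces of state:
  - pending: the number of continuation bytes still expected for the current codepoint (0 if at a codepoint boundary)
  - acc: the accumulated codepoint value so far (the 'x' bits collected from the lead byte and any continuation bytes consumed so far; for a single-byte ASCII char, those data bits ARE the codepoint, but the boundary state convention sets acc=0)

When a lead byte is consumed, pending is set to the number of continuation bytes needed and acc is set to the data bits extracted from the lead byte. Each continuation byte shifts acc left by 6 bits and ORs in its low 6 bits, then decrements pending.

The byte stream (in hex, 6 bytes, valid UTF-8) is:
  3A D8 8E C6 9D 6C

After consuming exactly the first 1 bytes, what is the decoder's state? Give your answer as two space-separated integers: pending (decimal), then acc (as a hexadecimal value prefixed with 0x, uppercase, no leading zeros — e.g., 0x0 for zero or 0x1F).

Byte[0]=3A: 1-byte. pending=0, acc=0x0

Answer: 0 0x0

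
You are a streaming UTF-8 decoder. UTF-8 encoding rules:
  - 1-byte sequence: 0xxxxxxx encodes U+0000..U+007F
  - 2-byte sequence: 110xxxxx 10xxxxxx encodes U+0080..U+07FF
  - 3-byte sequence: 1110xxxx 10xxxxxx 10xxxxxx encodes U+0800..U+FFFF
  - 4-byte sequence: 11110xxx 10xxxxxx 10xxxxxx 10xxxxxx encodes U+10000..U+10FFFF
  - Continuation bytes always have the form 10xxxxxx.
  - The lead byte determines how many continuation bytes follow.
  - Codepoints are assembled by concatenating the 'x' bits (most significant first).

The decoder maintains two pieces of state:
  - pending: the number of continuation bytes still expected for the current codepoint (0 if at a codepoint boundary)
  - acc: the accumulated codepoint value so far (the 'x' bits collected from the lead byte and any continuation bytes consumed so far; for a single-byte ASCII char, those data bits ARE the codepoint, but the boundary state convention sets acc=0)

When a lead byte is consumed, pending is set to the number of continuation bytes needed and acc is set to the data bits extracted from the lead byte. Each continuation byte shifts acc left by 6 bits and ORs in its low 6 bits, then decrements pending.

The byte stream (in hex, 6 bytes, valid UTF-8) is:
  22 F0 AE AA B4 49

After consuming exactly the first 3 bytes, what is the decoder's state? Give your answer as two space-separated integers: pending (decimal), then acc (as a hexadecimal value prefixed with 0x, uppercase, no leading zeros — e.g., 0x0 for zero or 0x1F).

Byte[0]=22: 1-byte. pending=0, acc=0x0
Byte[1]=F0: 4-byte lead. pending=3, acc=0x0
Byte[2]=AE: continuation. acc=(acc<<6)|0x2E=0x2E, pending=2

Answer: 2 0x2E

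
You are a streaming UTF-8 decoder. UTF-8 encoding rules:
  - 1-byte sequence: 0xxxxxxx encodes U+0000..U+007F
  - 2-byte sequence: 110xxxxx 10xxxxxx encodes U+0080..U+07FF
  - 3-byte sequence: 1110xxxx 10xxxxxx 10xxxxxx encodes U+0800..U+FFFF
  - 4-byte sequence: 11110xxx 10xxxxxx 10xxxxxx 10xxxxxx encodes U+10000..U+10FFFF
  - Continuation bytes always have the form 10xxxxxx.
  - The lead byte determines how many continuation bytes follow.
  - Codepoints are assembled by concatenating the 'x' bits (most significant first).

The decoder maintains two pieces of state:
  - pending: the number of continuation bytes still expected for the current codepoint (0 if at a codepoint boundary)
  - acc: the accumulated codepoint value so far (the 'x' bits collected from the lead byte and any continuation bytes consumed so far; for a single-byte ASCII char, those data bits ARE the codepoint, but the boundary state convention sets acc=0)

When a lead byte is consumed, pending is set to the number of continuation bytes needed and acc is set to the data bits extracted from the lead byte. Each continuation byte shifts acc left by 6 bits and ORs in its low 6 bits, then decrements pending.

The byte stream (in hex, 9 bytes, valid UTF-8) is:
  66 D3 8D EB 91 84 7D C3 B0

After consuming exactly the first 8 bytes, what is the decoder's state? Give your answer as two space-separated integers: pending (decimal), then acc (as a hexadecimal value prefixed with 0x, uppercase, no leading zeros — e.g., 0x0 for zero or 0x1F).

Answer: 1 0x3

Derivation:
Byte[0]=66: 1-byte. pending=0, acc=0x0
Byte[1]=D3: 2-byte lead. pending=1, acc=0x13
Byte[2]=8D: continuation. acc=(acc<<6)|0x0D=0x4CD, pending=0
Byte[3]=EB: 3-byte lead. pending=2, acc=0xB
Byte[4]=91: continuation. acc=(acc<<6)|0x11=0x2D1, pending=1
Byte[5]=84: continuation. acc=(acc<<6)|0x04=0xB444, pending=0
Byte[6]=7D: 1-byte. pending=0, acc=0x0
Byte[7]=C3: 2-byte lead. pending=1, acc=0x3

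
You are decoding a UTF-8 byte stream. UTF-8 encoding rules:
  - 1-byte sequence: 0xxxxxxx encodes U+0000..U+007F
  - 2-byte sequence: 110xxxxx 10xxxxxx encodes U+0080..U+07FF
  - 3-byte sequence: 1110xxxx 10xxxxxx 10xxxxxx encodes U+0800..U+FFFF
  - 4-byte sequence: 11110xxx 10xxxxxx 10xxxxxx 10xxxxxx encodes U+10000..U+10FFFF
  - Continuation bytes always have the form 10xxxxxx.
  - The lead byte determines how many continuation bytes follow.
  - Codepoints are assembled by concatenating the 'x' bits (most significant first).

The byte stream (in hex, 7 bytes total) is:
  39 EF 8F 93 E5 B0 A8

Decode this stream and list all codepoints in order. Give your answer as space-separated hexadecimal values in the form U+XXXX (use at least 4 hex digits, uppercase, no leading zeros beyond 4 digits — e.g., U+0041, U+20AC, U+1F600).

Byte[0]=39: 1-byte ASCII. cp=U+0039
Byte[1]=EF: 3-byte lead, need 2 cont bytes. acc=0xF
Byte[2]=8F: continuation. acc=(acc<<6)|0x0F=0x3CF
Byte[3]=93: continuation. acc=(acc<<6)|0x13=0xF3D3
Completed: cp=U+F3D3 (starts at byte 1)
Byte[4]=E5: 3-byte lead, need 2 cont bytes. acc=0x5
Byte[5]=B0: continuation. acc=(acc<<6)|0x30=0x170
Byte[6]=A8: continuation. acc=(acc<<6)|0x28=0x5C28
Completed: cp=U+5C28 (starts at byte 4)

Answer: U+0039 U+F3D3 U+5C28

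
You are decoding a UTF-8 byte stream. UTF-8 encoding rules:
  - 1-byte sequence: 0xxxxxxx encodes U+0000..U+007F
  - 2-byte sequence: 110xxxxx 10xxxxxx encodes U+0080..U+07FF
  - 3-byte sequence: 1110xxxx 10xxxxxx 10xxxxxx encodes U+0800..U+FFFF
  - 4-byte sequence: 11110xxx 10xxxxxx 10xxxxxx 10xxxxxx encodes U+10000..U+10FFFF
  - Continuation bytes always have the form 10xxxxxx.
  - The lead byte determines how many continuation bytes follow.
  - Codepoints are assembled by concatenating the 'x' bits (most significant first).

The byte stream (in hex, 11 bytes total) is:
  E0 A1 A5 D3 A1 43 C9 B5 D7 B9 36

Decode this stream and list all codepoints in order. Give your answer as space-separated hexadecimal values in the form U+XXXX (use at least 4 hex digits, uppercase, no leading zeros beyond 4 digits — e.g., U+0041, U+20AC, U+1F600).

Answer: U+0865 U+04E1 U+0043 U+0275 U+05F9 U+0036

Derivation:
Byte[0]=E0: 3-byte lead, need 2 cont bytes. acc=0x0
Byte[1]=A1: continuation. acc=(acc<<6)|0x21=0x21
Byte[2]=A5: continuation. acc=(acc<<6)|0x25=0x865
Completed: cp=U+0865 (starts at byte 0)
Byte[3]=D3: 2-byte lead, need 1 cont bytes. acc=0x13
Byte[4]=A1: continuation. acc=(acc<<6)|0x21=0x4E1
Completed: cp=U+04E1 (starts at byte 3)
Byte[5]=43: 1-byte ASCII. cp=U+0043
Byte[6]=C9: 2-byte lead, need 1 cont bytes. acc=0x9
Byte[7]=B5: continuation. acc=(acc<<6)|0x35=0x275
Completed: cp=U+0275 (starts at byte 6)
Byte[8]=D7: 2-byte lead, need 1 cont bytes. acc=0x17
Byte[9]=B9: continuation. acc=(acc<<6)|0x39=0x5F9
Completed: cp=U+05F9 (starts at byte 8)
Byte[10]=36: 1-byte ASCII. cp=U+0036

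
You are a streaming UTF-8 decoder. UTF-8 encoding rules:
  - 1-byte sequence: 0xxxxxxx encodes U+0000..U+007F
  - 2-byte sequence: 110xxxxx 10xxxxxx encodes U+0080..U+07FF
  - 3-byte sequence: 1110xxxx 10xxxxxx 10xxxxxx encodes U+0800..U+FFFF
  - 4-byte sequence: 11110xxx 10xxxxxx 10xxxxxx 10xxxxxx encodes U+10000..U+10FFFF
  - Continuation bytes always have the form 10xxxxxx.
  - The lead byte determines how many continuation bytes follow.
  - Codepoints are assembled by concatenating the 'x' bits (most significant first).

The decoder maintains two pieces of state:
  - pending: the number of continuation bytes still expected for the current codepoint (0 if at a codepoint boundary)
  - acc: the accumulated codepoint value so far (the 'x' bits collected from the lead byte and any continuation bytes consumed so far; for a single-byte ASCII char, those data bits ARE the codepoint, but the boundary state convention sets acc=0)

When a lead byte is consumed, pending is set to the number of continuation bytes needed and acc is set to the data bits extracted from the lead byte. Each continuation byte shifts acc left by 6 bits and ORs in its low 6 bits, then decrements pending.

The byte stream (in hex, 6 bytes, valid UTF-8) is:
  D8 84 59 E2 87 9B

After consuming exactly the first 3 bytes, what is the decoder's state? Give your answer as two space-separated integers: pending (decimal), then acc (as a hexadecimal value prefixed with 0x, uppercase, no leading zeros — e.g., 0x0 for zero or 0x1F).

Byte[0]=D8: 2-byte lead. pending=1, acc=0x18
Byte[1]=84: continuation. acc=(acc<<6)|0x04=0x604, pending=0
Byte[2]=59: 1-byte. pending=0, acc=0x0

Answer: 0 0x0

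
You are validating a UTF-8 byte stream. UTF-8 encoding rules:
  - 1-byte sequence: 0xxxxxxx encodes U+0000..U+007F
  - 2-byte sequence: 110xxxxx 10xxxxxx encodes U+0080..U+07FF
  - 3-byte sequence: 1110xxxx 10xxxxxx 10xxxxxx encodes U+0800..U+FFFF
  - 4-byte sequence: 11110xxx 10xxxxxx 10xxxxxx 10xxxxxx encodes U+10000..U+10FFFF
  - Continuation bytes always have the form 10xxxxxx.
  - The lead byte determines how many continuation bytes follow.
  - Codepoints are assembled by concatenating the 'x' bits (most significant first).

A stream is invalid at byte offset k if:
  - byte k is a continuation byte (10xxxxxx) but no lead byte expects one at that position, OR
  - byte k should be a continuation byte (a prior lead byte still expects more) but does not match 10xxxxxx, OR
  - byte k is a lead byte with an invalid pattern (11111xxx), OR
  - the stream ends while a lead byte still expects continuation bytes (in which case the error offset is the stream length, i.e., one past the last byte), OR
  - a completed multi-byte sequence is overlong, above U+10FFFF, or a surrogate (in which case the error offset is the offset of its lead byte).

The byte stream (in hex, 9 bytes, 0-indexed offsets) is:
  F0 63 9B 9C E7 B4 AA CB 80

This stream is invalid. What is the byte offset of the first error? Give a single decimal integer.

Byte[0]=F0: 4-byte lead, need 3 cont bytes. acc=0x0
Byte[1]=63: expected 10xxxxxx continuation. INVALID

Answer: 1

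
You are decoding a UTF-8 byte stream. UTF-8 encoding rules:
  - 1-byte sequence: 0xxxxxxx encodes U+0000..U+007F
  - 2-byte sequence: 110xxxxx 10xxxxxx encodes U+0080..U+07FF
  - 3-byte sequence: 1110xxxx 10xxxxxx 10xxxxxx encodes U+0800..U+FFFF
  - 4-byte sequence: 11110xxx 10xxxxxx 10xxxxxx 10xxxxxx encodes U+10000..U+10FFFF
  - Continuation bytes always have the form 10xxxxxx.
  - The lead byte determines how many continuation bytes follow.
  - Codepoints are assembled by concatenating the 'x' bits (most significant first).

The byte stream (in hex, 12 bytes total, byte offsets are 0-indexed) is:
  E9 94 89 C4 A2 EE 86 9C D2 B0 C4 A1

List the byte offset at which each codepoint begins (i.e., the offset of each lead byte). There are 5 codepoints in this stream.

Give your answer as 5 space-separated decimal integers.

Answer: 0 3 5 8 10

Derivation:
Byte[0]=E9: 3-byte lead, need 2 cont bytes. acc=0x9
Byte[1]=94: continuation. acc=(acc<<6)|0x14=0x254
Byte[2]=89: continuation. acc=(acc<<6)|0x09=0x9509
Completed: cp=U+9509 (starts at byte 0)
Byte[3]=C4: 2-byte lead, need 1 cont bytes. acc=0x4
Byte[4]=A2: continuation. acc=(acc<<6)|0x22=0x122
Completed: cp=U+0122 (starts at byte 3)
Byte[5]=EE: 3-byte lead, need 2 cont bytes. acc=0xE
Byte[6]=86: continuation. acc=(acc<<6)|0x06=0x386
Byte[7]=9C: continuation. acc=(acc<<6)|0x1C=0xE19C
Completed: cp=U+E19C (starts at byte 5)
Byte[8]=D2: 2-byte lead, need 1 cont bytes. acc=0x12
Byte[9]=B0: continuation. acc=(acc<<6)|0x30=0x4B0
Completed: cp=U+04B0 (starts at byte 8)
Byte[10]=C4: 2-byte lead, need 1 cont bytes. acc=0x4
Byte[11]=A1: continuation. acc=(acc<<6)|0x21=0x121
Completed: cp=U+0121 (starts at byte 10)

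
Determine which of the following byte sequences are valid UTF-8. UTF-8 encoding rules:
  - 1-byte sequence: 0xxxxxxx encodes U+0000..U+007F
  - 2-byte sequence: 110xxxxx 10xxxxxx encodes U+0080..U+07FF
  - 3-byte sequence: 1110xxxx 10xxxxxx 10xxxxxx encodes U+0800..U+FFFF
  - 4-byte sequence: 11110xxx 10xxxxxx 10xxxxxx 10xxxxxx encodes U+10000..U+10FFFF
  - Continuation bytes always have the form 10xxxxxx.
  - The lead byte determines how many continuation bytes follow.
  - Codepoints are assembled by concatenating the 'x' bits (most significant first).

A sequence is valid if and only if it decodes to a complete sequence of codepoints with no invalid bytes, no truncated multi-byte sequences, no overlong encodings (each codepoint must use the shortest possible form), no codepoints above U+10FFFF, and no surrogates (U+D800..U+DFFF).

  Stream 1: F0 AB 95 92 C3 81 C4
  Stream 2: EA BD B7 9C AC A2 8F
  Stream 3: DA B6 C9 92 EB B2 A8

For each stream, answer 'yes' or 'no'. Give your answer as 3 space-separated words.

Answer: no no yes

Derivation:
Stream 1: error at byte offset 7. INVALID
Stream 2: error at byte offset 3. INVALID
Stream 3: decodes cleanly. VALID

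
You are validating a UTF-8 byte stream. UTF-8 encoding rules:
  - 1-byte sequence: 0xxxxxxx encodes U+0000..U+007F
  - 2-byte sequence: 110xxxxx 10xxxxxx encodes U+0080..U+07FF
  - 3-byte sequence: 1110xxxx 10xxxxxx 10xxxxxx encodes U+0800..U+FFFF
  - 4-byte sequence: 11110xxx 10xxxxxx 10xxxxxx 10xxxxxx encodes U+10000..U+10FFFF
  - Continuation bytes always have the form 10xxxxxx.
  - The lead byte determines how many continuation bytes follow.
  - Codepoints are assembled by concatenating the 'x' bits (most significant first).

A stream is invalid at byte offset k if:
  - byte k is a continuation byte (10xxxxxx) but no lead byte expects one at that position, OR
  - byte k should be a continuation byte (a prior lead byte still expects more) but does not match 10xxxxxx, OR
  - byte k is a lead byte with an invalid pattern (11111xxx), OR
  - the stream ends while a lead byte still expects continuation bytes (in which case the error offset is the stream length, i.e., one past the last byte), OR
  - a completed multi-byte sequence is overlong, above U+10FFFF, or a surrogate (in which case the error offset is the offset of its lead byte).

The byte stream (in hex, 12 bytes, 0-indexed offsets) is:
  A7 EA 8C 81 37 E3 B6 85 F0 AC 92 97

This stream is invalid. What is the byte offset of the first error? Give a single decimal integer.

Answer: 0

Derivation:
Byte[0]=A7: INVALID lead byte (not 0xxx/110x/1110/11110)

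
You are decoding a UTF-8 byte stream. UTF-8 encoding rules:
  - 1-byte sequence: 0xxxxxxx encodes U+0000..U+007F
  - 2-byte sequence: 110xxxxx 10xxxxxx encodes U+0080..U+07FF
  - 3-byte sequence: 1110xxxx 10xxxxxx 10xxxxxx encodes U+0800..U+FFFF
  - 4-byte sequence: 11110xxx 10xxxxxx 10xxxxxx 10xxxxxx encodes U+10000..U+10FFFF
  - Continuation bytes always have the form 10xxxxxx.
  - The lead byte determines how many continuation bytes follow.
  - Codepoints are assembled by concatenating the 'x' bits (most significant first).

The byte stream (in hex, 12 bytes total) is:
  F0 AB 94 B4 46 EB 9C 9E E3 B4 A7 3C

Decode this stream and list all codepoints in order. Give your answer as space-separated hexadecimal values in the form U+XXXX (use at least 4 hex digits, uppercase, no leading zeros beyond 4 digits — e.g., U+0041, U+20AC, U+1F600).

Byte[0]=F0: 4-byte lead, need 3 cont bytes. acc=0x0
Byte[1]=AB: continuation. acc=(acc<<6)|0x2B=0x2B
Byte[2]=94: continuation. acc=(acc<<6)|0x14=0xAD4
Byte[3]=B4: continuation. acc=(acc<<6)|0x34=0x2B534
Completed: cp=U+2B534 (starts at byte 0)
Byte[4]=46: 1-byte ASCII. cp=U+0046
Byte[5]=EB: 3-byte lead, need 2 cont bytes. acc=0xB
Byte[6]=9C: continuation. acc=(acc<<6)|0x1C=0x2DC
Byte[7]=9E: continuation. acc=(acc<<6)|0x1E=0xB71E
Completed: cp=U+B71E (starts at byte 5)
Byte[8]=E3: 3-byte lead, need 2 cont bytes. acc=0x3
Byte[9]=B4: continuation. acc=(acc<<6)|0x34=0xF4
Byte[10]=A7: continuation. acc=(acc<<6)|0x27=0x3D27
Completed: cp=U+3D27 (starts at byte 8)
Byte[11]=3C: 1-byte ASCII. cp=U+003C

Answer: U+2B534 U+0046 U+B71E U+3D27 U+003C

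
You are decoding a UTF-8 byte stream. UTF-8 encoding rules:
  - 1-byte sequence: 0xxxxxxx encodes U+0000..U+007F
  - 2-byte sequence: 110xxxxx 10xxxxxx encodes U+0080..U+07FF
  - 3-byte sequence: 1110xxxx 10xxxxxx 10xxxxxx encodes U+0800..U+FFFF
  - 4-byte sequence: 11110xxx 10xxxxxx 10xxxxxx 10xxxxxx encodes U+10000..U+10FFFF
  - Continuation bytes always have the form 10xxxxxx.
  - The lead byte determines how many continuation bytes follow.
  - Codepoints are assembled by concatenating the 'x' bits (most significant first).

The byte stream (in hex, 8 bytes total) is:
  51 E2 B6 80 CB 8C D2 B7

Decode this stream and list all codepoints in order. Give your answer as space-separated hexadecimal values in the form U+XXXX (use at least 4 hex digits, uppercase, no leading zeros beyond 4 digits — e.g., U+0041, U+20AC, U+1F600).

Answer: U+0051 U+2D80 U+02CC U+04B7

Derivation:
Byte[0]=51: 1-byte ASCII. cp=U+0051
Byte[1]=E2: 3-byte lead, need 2 cont bytes. acc=0x2
Byte[2]=B6: continuation. acc=(acc<<6)|0x36=0xB6
Byte[3]=80: continuation. acc=(acc<<6)|0x00=0x2D80
Completed: cp=U+2D80 (starts at byte 1)
Byte[4]=CB: 2-byte lead, need 1 cont bytes. acc=0xB
Byte[5]=8C: continuation. acc=(acc<<6)|0x0C=0x2CC
Completed: cp=U+02CC (starts at byte 4)
Byte[6]=D2: 2-byte lead, need 1 cont bytes. acc=0x12
Byte[7]=B7: continuation. acc=(acc<<6)|0x37=0x4B7
Completed: cp=U+04B7 (starts at byte 6)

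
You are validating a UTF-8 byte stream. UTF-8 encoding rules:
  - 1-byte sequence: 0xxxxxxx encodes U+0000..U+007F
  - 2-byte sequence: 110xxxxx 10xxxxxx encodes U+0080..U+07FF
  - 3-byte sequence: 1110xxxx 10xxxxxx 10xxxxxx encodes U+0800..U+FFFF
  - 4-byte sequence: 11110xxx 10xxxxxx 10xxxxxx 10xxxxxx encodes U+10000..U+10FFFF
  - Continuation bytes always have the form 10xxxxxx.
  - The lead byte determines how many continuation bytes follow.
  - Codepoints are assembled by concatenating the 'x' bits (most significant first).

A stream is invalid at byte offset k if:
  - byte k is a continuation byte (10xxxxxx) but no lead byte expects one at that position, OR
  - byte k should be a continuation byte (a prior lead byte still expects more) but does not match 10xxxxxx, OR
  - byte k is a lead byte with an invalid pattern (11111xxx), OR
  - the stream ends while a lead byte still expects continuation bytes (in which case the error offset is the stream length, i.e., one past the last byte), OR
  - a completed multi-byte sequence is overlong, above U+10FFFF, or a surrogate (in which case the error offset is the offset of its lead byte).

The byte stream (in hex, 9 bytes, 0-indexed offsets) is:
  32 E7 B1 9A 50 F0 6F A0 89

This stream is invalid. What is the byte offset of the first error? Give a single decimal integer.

Byte[0]=32: 1-byte ASCII. cp=U+0032
Byte[1]=E7: 3-byte lead, need 2 cont bytes. acc=0x7
Byte[2]=B1: continuation. acc=(acc<<6)|0x31=0x1F1
Byte[3]=9A: continuation. acc=(acc<<6)|0x1A=0x7C5A
Completed: cp=U+7C5A (starts at byte 1)
Byte[4]=50: 1-byte ASCII. cp=U+0050
Byte[5]=F0: 4-byte lead, need 3 cont bytes. acc=0x0
Byte[6]=6F: expected 10xxxxxx continuation. INVALID

Answer: 6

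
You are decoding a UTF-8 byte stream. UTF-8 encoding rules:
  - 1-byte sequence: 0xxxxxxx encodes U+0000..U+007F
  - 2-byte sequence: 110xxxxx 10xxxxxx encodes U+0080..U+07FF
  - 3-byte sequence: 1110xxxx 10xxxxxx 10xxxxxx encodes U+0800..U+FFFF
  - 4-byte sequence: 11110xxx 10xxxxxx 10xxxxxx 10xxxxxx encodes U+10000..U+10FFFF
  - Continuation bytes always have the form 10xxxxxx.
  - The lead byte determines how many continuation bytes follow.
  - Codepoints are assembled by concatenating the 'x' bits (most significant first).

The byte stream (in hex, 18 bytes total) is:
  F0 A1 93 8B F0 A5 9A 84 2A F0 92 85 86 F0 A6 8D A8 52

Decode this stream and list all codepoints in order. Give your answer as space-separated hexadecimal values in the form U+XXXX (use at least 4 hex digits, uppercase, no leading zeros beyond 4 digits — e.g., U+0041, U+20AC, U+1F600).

Byte[0]=F0: 4-byte lead, need 3 cont bytes. acc=0x0
Byte[1]=A1: continuation. acc=(acc<<6)|0x21=0x21
Byte[2]=93: continuation. acc=(acc<<6)|0x13=0x853
Byte[3]=8B: continuation. acc=(acc<<6)|0x0B=0x214CB
Completed: cp=U+214CB (starts at byte 0)
Byte[4]=F0: 4-byte lead, need 3 cont bytes. acc=0x0
Byte[5]=A5: continuation. acc=(acc<<6)|0x25=0x25
Byte[6]=9A: continuation. acc=(acc<<6)|0x1A=0x95A
Byte[7]=84: continuation. acc=(acc<<6)|0x04=0x25684
Completed: cp=U+25684 (starts at byte 4)
Byte[8]=2A: 1-byte ASCII. cp=U+002A
Byte[9]=F0: 4-byte lead, need 3 cont bytes. acc=0x0
Byte[10]=92: continuation. acc=(acc<<6)|0x12=0x12
Byte[11]=85: continuation. acc=(acc<<6)|0x05=0x485
Byte[12]=86: continuation. acc=(acc<<6)|0x06=0x12146
Completed: cp=U+12146 (starts at byte 9)
Byte[13]=F0: 4-byte lead, need 3 cont bytes. acc=0x0
Byte[14]=A6: continuation. acc=(acc<<6)|0x26=0x26
Byte[15]=8D: continuation. acc=(acc<<6)|0x0D=0x98D
Byte[16]=A8: continuation. acc=(acc<<6)|0x28=0x26368
Completed: cp=U+26368 (starts at byte 13)
Byte[17]=52: 1-byte ASCII. cp=U+0052

Answer: U+214CB U+25684 U+002A U+12146 U+26368 U+0052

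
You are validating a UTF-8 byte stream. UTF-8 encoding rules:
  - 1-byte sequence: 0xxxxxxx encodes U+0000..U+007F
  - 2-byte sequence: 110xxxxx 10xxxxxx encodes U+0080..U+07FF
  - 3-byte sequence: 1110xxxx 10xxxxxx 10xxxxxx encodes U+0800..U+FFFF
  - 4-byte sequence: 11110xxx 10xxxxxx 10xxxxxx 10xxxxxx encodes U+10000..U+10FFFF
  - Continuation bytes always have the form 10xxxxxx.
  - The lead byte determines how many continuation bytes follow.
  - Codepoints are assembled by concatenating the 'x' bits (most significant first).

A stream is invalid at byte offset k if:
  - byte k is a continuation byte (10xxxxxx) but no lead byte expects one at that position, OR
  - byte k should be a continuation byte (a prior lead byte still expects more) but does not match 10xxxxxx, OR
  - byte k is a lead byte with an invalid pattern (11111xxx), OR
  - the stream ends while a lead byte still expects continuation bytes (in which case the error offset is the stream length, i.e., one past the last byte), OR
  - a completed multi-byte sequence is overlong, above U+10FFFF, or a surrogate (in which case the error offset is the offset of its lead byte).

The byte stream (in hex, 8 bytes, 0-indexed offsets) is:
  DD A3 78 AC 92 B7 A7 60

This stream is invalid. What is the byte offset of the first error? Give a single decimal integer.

Byte[0]=DD: 2-byte lead, need 1 cont bytes. acc=0x1D
Byte[1]=A3: continuation. acc=(acc<<6)|0x23=0x763
Completed: cp=U+0763 (starts at byte 0)
Byte[2]=78: 1-byte ASCII. cp=U+0078
Byte[3]=AC: INVALID lead byte (not 0xxx/110x/1110/11110)

Answer: 3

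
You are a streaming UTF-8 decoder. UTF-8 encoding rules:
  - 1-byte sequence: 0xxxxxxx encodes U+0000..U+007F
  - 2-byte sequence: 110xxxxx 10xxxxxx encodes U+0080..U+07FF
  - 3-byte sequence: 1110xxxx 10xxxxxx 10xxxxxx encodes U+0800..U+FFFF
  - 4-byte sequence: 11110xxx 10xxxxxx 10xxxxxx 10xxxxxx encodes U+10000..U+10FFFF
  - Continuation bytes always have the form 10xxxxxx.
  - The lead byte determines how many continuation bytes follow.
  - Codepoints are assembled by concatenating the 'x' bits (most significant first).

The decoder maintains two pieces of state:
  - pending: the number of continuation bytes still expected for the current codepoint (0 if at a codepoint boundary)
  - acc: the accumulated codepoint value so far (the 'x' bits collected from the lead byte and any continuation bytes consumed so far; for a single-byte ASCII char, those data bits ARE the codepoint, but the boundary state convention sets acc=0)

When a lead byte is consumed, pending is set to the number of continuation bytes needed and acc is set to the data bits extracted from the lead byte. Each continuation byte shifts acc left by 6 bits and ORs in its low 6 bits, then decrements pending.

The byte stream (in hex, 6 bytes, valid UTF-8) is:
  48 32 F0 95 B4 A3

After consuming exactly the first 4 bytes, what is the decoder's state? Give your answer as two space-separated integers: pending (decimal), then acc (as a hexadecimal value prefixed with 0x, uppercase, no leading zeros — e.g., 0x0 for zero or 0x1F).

Byte[0]=48: 1-byte. pending=0, acc=0x0
Byte[1]=32: 1-byte. pending=0, acc=0x0
Byte[2]=F0: 4-byte lead. pending=3, acc=0x0
Byte[3]=95: continuation. acc=(acc<<6)|0x15=0x15, pending=2

Answer: 2 0x15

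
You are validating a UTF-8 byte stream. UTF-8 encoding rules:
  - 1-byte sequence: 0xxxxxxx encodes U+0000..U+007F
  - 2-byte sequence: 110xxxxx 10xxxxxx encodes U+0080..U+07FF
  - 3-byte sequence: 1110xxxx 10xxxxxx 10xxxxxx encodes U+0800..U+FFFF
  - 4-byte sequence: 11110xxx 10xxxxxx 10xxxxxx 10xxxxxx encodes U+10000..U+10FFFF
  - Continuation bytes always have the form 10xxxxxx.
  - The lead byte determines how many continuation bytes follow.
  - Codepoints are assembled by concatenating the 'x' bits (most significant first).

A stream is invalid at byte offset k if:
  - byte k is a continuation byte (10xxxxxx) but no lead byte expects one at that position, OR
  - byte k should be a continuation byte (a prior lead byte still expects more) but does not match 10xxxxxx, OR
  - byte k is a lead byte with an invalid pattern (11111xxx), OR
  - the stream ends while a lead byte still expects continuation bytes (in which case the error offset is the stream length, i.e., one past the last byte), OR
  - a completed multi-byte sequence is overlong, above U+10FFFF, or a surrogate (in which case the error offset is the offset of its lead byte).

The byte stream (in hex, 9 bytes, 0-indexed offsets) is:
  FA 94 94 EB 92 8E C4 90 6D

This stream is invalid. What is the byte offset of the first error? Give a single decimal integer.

Answer: 0

Derivation:
Byte[0]=FA: INVALID lead byte (not 0xxx/110x/1110/11110)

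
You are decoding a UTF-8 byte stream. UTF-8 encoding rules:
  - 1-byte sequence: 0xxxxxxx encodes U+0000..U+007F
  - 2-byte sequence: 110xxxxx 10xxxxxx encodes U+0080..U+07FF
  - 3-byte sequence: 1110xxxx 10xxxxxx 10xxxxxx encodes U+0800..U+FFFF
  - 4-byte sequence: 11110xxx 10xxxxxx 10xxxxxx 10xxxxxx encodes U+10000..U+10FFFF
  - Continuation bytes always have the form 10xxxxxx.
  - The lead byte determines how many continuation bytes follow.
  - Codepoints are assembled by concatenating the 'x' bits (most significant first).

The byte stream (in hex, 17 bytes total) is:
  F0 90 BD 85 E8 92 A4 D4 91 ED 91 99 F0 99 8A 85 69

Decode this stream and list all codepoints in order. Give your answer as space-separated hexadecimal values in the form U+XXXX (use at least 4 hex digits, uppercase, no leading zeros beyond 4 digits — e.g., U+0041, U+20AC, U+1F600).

Byte[0]=F0: 4-byte lead, need 3 cont bytes. acc=0x0
Byte[1]=90: continuation. acc=(acc<<6)|0x10=0x10
Byte[2]=BD: continuation. acc=(acc<<6)|0x3D=0x43D
Byte[3]=85: continuation. acc=(acc<<6)|0x05=0x10F45
Completed: cp=U+10F45 (starts at byte 0)
Byte[4]=E8: 3-byte lead, need 2 cont bytes. acc=0x8
Byte[5]=92: continuation. acc=(acc<<6)|0x12=0x212
Byte[6]=A4: continuation. acc=(acc<<6)|0x24=0x84A4
Completed: cp=U+84A4 (starts at byte 4)
Byte[7]=D4: 2-byte lead, need 1 cont bytes. acc=0x14
Byte[8]=91: continuation. acc=(acc<<6)|0x11=0x511
Completed: cp=U+0511 (starts at byte 7)
Byte[9]=ED: 3-byte lead, need 2 cont bytes. acc=0xD
Byte[10]=91: continuation. acc=(acc<<6)|0x11=0x351
Byte[11]=99: continuation. acc=(acc<<6)|0x19=0xD459
Completed: cp=U+D459 (starts at byte 9)
Byte[12]=F0: 4-byte lead, need 3 cont bytes. acc=0x0
Byte[13]=99: continuation. acc=(acc<<6)|0x19=0x19
Byte[14]=8A: continuation. acc=(acc<<6)|0x0A=0x64A
Byte[15]=85: continuation. acc=(acc<<6)|0x05=0x19285
Completed: cp=U+19285 (starts at byte 12)
Byte[16]=69: 1-byte ASCII. cp=U+0069

Answer: U+10F45 U+84A4 U+0511 U+D459 U+19285 U+0069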